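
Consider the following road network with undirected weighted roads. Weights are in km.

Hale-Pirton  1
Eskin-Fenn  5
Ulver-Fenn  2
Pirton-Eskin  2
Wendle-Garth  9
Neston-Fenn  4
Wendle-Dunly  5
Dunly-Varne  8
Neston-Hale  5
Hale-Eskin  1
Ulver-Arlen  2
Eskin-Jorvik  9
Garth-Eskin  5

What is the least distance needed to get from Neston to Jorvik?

Settle nodes by increasing distance from Neston:
Neston: 0
Fenn: 4  (via Neston)
Hale: 5  (via Neston)
Eskin: 6  (via Hale)
Pirton: 6  (via Hale)
Ulver: 6  (via Fenn)
Arlen: 8  (via Ulver)
Garth: 11  (via Eskin)
Jorvik: 15  (via Eskin)
Shortest route: Neston → Hale → Eskin → Jorvik = 15 km.

15 km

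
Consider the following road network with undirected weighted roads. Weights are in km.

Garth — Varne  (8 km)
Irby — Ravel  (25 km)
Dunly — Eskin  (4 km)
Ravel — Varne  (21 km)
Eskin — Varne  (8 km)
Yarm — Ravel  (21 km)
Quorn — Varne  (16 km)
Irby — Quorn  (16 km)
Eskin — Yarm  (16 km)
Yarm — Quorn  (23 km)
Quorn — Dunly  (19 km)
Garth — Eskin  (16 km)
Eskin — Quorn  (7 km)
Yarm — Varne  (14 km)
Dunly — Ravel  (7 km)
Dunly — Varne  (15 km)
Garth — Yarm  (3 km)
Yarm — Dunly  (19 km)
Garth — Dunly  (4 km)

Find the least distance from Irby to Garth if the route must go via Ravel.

36 km

Best Irby to Ravel: Irby–Ravel costing 25
Best Ravel to Garth: Ravel–Dunly–Garth costing 11
Total via Ravel: 25 + 11 = 36 km.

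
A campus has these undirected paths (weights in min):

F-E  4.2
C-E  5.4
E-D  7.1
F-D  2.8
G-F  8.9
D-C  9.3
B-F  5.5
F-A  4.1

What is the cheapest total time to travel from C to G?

18.5 min

Settle nodes by increasing distance from C:
C: 0
E: 5.4  (via C)
D: 9.3  (via C)
F: 9.6  (via E)
A: 13.7  (via F)
B: 15.1  (via F)
G: 18.5  (via F)
Shortest route: C → E → F → G = 18.5 min.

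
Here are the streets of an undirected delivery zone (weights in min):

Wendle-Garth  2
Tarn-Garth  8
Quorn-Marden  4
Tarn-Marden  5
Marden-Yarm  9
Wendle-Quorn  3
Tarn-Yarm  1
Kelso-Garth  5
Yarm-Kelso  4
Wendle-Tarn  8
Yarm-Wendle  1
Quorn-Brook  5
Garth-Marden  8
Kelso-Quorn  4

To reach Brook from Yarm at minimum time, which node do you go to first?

Candidate routes:
Yarm–Wendle–Quorn–Brook: 1+3+5 = 9
Yarm–Kelso–Quorn–Brook: 4+4+5 = 13
Yarm–Tarn–Marden–Quorn–Brook: 1+5+4+5 = 15
Cheapest is Yarm–Wendle–Quorn–Brook at 9 min.
So from Yarm the first move is to Wendle.

Wendle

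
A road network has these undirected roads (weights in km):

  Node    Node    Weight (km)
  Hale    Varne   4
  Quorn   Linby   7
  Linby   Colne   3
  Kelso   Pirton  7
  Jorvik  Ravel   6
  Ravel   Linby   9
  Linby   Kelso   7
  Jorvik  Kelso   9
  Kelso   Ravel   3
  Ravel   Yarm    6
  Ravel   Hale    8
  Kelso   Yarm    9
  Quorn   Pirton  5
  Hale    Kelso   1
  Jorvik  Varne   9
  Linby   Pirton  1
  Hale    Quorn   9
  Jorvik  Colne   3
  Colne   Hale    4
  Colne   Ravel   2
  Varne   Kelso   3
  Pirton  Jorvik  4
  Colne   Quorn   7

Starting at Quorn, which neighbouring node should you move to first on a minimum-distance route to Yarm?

Colne

Enumerating some paths:
Quorn - Linby - Colne - Ravel - Yarm: 7+3+2+6 = 18
Quorn - Hale - Kelso - Yarm: 9+1+9 = 19
Quorn - Pirton - Linby - Colne - Ravel - Yarm: 5+1+3+2+6 = 17
Quorn - Colne - Ravel - Yarm: 7+2+6 = 15
Cheapest is Quorn - Colne - Ravel - Yarm at 15 km.
So from Quorn the first move is to Colne.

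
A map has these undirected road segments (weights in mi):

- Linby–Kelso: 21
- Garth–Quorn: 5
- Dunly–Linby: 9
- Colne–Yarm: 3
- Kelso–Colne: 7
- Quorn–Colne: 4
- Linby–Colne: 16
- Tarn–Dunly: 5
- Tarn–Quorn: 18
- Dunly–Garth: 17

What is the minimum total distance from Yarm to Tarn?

Settle nodes by increasing distance from Yarm:
Yarm: 0
Colne: 3  (via Yarm)
Quorn: 7  (via Colne)
Kelso: 10  (via Colne)
Garth: 12  (via Quorn)
Linby: 19  (via Colne)
Tarn: 25  (via Quorn)
Shortest route: Yarm → Colne → Quorn → Tarn = 25 mi.

25 mi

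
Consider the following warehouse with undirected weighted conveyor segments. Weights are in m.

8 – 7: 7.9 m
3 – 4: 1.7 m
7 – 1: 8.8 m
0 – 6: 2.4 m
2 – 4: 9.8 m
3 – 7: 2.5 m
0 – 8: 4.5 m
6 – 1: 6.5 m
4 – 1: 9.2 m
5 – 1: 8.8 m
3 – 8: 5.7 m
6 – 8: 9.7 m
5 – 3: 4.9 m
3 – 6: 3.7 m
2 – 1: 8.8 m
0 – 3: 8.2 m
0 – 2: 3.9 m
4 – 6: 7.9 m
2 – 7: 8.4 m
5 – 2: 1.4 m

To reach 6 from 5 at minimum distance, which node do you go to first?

2

Enumerating some paths:
5 → 1 → 6: 8.8+6.5 = 15.3
5 → 2 → 0 → 6: 1.4+3.9+2.4 = 7.7
5 → 3 → 6: 4.9+3.7 = 8.6
5 → 3 → 4 → 6: 4.9+1.7+7.9 = 14.5
Cheapest is 5 → 2 → 0 → 6 at 7.7 m.
So from 5 the first move is to 2.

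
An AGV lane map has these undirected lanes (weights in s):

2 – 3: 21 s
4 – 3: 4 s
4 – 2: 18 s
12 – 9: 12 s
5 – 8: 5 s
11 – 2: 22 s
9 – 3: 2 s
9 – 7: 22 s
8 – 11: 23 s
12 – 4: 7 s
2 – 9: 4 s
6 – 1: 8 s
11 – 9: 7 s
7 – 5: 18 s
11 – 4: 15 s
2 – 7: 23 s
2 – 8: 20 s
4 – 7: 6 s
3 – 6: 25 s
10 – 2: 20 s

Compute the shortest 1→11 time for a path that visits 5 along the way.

89 s

Best 1 to 5: 1–6–3–4–7–5 costing 61
Shortest 5→11: 5–8–11 = 28
Total via 5: 61 + 28 = 89 s.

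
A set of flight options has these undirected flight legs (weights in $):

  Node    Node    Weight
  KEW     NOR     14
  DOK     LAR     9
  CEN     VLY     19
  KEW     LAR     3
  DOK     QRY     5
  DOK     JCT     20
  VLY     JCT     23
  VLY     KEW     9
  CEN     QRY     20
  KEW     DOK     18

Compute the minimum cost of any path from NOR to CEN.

Shortest distances from NOR:
NOR: 0
KEW: 14  (via NOR)
LAR: 17  (via KEW)
VLY: 23  (via KEW)
DOK: 26  (via LAR)
QRY: 31  (via DOK)
CEN: 42  (via VLY)
Shortest route: NOR → KEW → VLY → CEN = $42.

$42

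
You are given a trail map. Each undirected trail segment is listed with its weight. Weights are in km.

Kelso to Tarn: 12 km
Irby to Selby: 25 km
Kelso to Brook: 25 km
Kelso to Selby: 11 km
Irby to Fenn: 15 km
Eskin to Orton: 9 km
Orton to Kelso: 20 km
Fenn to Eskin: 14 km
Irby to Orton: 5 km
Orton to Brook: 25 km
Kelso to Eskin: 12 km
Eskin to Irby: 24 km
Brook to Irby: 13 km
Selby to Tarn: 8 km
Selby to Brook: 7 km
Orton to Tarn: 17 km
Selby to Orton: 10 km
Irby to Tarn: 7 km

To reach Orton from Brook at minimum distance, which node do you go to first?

Candidate routes:
Brook–Irby–Orton: 13+5 = 18
Brook–Selby–Orton: 7+10 = 17
Brook–Selby–Tarn–Irby–Orton: 7+8+7+5 = 27
Brook–Orton: 25 = 25
The minimum is 17 km via Brook–Selby–Orton.
So from Brook the first move is to Selby.

Selby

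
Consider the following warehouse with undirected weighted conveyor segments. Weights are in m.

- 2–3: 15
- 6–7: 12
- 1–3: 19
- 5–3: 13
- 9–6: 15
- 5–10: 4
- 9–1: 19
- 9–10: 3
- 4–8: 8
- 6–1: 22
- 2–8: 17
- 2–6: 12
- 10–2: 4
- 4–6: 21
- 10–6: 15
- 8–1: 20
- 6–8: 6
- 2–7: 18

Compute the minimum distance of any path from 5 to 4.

33 m

Shortest distances from 5:
5: 0
10: 4  (via 5)
9: 7  (via 10)
2: 8  (via 10)
3: 13  (via 5)
6: 19  (via 10)
8: 25  (via 2)
1: 26  (via 9)
7: 26  (via 2)
4: 33  (via 8)
Shortest route: 5 → 10 → 2 → 8 → 4 = 33 m.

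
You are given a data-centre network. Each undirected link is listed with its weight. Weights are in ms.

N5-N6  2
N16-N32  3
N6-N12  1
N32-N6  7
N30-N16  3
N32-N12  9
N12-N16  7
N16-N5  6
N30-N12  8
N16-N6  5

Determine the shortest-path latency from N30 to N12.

8 ms

Enumerating some paths:
N30–N12: 8 = 8
N30–N16–N12: 3+7 = 10
N30–N16–N6–N12: 3+5+1 = 9
The minimum is 8 ms via N30–N12.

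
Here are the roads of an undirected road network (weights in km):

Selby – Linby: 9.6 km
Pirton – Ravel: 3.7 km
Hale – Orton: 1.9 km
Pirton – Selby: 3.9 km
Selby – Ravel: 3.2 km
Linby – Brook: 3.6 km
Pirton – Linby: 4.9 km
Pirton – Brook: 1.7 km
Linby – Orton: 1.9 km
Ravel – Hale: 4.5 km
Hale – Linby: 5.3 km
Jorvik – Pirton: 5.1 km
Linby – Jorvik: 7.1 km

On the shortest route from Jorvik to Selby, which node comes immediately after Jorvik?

Candidate routes:
Jorvik → Linby → Brook → Pirton → Selby: 7.1+3.6+1.7+3.9 = 16.3
Jorvik → Pirton → Selby: 5.1+3.9 = 9
Jorvik → Pirton → Ravel → Selby: 5.1+3.7+3.2 = 12
Jorvik → Linby → Pirton → Selby: 7.1+4.9+3.9 = 15.9
Cheapest is Jorvik → Pirton → Selby at 9 km.
So from Jorvik the first move is to Pirton.

Pirton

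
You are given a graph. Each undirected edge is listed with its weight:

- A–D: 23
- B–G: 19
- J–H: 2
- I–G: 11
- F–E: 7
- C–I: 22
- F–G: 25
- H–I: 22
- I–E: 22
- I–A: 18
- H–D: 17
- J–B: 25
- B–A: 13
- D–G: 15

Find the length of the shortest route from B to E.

Shortest distances from B:
B: 0
A: 13  (via B)
G: 19  (via B)
J: 25  (via B)
H: 27  (via J)
I: 30  (via G)
D: 34  (via G)
F: 44  (via G)
E: 51  (via F)
Shortest route: B → G → F → E = 51.

51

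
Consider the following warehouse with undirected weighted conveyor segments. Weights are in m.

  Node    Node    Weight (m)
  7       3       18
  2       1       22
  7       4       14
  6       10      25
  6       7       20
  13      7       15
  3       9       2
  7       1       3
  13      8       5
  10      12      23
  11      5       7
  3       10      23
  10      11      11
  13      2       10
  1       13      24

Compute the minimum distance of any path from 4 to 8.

34 m

Enumerating some paths:
4–7–1–2–13–8: 14+3+22+10+5 = 54
4–7–1–13–8: 14+3+24+5 = 46
4–7–13–8: 14+15+5 = 34
The minimum is 34 m via 4–7–13–8.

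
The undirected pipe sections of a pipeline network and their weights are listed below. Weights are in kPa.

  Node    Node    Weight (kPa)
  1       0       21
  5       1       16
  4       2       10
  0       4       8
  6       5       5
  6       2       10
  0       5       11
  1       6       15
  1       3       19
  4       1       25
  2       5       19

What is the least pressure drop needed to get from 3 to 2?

44 kPa

Running Dijkstra from 3:
3: 0
1: 19  (via 3)
6: 34  (via 1)
5: 35  (via 1)
0: 40  (via 1)
2: 44  (via 6)
Shortest route: 3–1–6–2 = 44 kPa.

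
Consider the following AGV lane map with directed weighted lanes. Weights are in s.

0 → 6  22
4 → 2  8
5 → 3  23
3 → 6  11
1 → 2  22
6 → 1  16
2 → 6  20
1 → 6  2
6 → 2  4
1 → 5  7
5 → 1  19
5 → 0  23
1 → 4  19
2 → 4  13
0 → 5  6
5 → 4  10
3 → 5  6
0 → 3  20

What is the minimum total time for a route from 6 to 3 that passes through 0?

Shortest 6→0: 6–1–5–0 = 46
Shortest 0→3: 0–3 = 20
Total via 0: 46 + 20 = 66 s.

66 s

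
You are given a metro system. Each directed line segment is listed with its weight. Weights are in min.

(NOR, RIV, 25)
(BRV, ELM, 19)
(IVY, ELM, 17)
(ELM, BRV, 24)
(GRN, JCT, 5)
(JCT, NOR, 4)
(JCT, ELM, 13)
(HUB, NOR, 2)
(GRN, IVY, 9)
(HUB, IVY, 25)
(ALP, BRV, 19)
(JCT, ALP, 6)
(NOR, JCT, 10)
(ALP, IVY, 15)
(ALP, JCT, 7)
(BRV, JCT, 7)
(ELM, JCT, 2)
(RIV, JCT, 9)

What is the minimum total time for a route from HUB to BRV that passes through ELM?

Best HUB to ELM: HUB → NOR → JCT → ELM costing 25
Shortest ELM→BRV: ELM → BRV = 24
Total via ELM: 25 + 24 = 49 min.

49 min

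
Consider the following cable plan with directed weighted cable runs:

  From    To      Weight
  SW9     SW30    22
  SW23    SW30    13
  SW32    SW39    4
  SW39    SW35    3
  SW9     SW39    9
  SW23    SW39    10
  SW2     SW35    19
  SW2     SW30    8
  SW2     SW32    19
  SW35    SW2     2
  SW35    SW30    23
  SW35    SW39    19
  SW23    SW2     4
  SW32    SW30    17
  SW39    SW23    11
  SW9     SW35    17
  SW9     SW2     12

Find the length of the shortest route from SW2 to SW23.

Settle nodes by increasing distance from SW2:
SW2: 0
SW30: 8  (via SW2)
SW35: 19  (via SW2)
SW32: 19  (via SW2)
SW39: 23  (via SW32)
SW23: 34  (via SW39)
Shortest route: SW2–SW32–SW39–SW23 = 34.

34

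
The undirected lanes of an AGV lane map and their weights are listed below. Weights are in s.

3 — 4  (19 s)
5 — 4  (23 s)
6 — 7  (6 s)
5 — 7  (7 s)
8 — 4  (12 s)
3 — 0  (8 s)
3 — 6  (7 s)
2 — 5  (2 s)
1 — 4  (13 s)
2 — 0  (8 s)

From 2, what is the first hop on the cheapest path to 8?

5

Enumerating some paths:
2–5–4–8: 2+23+12 = 37
2–0–3–4–8: 8+8+19+12 = 47
Cheapest is 2–5–4–8 at 37 s.
So from 2 the first move is to 5.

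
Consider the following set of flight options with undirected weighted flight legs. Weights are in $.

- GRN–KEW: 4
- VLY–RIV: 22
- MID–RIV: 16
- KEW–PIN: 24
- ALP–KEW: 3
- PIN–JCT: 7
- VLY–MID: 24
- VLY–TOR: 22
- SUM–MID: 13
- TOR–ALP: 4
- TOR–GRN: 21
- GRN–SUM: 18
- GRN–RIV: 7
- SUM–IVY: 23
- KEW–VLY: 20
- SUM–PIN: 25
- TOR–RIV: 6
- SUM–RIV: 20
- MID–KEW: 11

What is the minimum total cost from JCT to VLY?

Shortest distances from JCT:
JCT: 0
PIN: 7  (via JCT)
KEW: 31  (via PIN)
SUM: 32  (via PIN)
ALP: 34  (via KEW)
GRN: 35  (via KEW)
TOR: 38  (via ALP)
MID: 42  (via KEW)
RIV: 42  (via GRN)
VLY: 51  (via KEW)
Shortest route: JCT → PIN → KEW → VLY = $51.

$51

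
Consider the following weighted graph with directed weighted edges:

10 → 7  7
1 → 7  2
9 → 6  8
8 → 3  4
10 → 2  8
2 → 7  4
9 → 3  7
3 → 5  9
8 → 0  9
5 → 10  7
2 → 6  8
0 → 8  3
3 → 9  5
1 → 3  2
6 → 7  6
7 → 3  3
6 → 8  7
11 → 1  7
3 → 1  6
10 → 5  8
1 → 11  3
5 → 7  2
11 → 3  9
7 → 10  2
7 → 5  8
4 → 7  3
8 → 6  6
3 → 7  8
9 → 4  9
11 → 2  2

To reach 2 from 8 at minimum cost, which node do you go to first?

Enumerating some paths:
8 - 3 - 7 - 10 - 2: 4+8+2+8 = 22
8 - 3 - 1 - 11 - 2: 4+6+3+2 = 15
The minimum is 15 via 8 - 3 - 1 - 11 - 2.
So from 8 the first move is to 3.

3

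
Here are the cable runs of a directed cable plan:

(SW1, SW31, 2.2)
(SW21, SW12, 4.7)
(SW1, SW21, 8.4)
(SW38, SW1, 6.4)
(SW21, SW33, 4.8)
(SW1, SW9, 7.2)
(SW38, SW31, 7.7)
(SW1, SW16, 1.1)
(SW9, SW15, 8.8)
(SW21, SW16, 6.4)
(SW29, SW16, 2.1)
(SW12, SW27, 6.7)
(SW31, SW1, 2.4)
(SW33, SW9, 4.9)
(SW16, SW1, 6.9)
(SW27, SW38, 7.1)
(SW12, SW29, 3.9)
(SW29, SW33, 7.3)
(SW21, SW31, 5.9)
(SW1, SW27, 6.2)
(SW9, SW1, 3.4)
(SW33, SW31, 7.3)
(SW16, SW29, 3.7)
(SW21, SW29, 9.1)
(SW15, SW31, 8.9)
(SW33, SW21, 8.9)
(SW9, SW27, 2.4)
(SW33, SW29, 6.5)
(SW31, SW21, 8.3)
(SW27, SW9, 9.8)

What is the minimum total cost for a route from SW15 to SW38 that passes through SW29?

37.8

Shortest SW15→SW29: SW15 → SW31 → SW1 → SW16 → SW29 = 16.1
Shortest SW29→SW38: SW29 → SW33 → SW9 → SW27 → SW38 = 21.7
Total via SW29: 16.1 + 21.7 = 37.8.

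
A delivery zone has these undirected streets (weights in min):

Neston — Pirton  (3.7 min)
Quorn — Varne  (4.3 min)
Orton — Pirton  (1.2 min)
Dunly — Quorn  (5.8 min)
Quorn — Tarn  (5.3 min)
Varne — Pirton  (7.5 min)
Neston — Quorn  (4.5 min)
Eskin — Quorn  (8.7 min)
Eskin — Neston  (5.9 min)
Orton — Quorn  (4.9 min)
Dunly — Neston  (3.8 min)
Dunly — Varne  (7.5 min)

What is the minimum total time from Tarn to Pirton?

Enumerating some paths:
Tarn–Quorn–Orton–Pirton: 5.3+4.9+1.2 = 11.4
Tarn–Quorn–Varne–Pirton: 5.3+4.3+7.5 = 17.1
Tarn–Quorn–Dunly–Neston–Pirton: 5.3+5.8+3.8+3.7 = 18.6
Tarn–Quorn–Neston–Pirton: 5.3+4.5+3.7 = 13.5
Cheapest is Tarn–Quorn–Orton–Pirton at 11.4 min.

11.4 min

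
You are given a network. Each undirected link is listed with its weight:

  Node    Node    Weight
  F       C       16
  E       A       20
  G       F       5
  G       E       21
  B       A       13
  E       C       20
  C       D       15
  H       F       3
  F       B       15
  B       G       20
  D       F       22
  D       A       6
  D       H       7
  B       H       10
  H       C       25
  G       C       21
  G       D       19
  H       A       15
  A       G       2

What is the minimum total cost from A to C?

Compare a few routes:
A–G–C: 2+21 = 23
A–G–F–C: 2+5+16 = 23
A–D–H–F–C: 6+7+3+16 = 32
A–D–C: 6+15 = 21
Cheapest is A–D–C at 21.

21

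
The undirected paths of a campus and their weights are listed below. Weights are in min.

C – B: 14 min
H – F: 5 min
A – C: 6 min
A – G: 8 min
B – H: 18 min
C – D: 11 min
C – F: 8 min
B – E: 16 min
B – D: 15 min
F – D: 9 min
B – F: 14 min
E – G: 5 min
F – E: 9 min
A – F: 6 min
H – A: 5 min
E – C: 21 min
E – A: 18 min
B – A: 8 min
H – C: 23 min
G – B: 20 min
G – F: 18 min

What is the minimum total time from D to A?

15 min

Settle nodes by increasing distance from D:
D: 0
F: 9  (via D)
C: 11  (via D)
H: 14  (via F)
A: 15  (via F)
Shortest route: D → F → A = 15 min.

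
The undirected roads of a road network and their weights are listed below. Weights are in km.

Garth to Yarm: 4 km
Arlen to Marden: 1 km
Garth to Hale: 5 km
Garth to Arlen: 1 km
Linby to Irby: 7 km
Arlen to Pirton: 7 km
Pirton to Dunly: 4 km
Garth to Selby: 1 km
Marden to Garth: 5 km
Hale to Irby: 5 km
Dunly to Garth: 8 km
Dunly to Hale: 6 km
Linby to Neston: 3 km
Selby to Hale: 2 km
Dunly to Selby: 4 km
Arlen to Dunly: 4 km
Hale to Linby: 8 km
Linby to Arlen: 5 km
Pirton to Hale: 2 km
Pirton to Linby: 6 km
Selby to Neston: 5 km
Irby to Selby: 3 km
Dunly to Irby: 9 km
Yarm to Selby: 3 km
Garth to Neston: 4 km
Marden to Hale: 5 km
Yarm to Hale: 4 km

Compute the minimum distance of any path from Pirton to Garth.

Enumerating some paths:
Pirton → Arlen → Garth: 7+1 = 8
Pirton → Hale → Garth: 2+5 = 7
Pirton → Hale → Selby → Garth: 2+2+1 = 5
Cheapest is Pirton → Hale → Selby → Garth at 5 km.

5 km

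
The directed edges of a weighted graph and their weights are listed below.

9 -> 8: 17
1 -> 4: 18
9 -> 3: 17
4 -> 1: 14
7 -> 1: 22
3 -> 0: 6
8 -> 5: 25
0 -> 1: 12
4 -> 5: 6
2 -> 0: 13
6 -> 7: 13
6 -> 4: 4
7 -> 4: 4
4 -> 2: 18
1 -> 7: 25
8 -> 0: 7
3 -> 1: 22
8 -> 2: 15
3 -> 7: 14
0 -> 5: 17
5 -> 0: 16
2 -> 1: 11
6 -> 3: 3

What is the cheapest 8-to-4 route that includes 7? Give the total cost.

Best 8 to 7: 8 → 0 → 1 → 7 costing 44
Best 7 to 4: 7 → 4 costing 4
Total via 7: 44 + 4 = 48.

48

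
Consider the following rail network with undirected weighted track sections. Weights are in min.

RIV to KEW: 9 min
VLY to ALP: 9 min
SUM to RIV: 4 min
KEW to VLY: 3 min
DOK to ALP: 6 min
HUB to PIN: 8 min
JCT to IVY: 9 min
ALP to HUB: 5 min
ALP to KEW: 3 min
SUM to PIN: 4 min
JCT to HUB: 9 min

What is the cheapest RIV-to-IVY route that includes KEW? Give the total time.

Best RIV to KEW: RIV–KEW costing 9
Shortest KEW→IVY: KEW–ALP–HUB–JCT–IVY = 26
Total via KEW: 9 + 26 = 35 min.

35 min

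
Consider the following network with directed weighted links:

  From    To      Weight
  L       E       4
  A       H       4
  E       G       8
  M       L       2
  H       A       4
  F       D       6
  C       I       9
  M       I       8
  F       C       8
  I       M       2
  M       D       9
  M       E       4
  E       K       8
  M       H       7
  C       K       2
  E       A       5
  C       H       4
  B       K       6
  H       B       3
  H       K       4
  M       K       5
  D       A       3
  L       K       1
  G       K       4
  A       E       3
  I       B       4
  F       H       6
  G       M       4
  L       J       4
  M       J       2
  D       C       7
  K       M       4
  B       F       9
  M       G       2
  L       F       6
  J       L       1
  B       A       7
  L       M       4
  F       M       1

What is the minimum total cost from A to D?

Settle nodes by increasing distance from A:
A: 0
E: 3  (via A)
H: 4  (via A)
B: 7  (via H)
K: 8  (via H)
G: 11  (via E)
M: 12  (via K)
J: 14  (via M)
L: 14  (via M)
F: 16  (via B)
I: 20  (via M)
D: 21  (via M)
Shortest route: A → H → K → M → D = 21.

21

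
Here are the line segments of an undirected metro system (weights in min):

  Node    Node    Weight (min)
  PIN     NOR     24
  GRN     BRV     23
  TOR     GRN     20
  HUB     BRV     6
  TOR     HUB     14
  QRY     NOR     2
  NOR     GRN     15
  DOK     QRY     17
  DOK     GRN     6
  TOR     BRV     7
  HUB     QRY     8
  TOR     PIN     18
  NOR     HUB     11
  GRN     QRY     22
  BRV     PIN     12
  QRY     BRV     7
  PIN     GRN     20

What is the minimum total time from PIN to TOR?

Enumerating some paths:
PIN → BRV → TOR: 12+7 = 19
PIN → BRV → HUB → TOR: 12+6+14 = 32
PIN → TOR: 18 = 18
The minimum is 18 min via PIN → TOR.

18 min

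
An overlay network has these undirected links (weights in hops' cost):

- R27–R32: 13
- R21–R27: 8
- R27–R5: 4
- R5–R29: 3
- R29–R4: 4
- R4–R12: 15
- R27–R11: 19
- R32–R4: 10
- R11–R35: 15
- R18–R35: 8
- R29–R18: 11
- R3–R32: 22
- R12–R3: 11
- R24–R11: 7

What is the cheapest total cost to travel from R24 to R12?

52 hops' cost

Compare a few routes:
R24–R11–R27–R5–R29–R4–R12: 7+19+4+3+4+15 = 52
R24–R11–R27–R32–R3–R12: 7+19+13+22+11 = 72
R24–R11–R35–R18–R29–R4–R12: 7+15+8+11+4+15 = 60
R24–R11–R27–R32–R4–R12: 7+19+13+10+15 = 64
Cheapest is R24–R11–R27–R5–R29–R4–R12 at 52 hops' cost.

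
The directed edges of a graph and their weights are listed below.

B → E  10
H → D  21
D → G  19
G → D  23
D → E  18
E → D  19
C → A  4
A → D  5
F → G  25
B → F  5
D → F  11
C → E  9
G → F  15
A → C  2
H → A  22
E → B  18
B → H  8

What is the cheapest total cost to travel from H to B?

51

Compare a few routes:
H–A–C–E–B: 22+2+9+18 = 51
H–A–D–E–B: 22+5+18+18 = 63
H–D–E–B: 21+18+18 = 57
Cheapest is H–A–C–E–B at 51.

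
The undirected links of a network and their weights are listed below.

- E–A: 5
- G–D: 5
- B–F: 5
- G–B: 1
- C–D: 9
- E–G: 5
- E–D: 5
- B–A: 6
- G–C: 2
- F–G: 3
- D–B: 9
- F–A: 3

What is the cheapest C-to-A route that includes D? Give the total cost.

17

Shortest C→D: C → G → D = 7
Shortest D→A: D → E → A = 10
Total via D: 7 + 10 = 17.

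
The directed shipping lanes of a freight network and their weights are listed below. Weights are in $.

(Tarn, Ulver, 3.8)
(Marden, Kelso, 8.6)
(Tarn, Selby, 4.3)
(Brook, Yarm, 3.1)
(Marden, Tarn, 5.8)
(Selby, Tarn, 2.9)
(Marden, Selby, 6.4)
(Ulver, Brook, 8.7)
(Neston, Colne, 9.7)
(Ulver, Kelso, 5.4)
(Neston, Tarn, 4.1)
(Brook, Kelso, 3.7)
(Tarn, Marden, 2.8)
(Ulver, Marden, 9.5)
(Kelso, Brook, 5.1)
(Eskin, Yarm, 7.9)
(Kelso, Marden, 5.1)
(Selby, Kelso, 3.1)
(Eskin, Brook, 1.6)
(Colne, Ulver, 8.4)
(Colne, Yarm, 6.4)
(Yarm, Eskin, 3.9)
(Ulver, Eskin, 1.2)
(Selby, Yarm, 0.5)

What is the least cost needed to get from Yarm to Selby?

$20.7

Enumerating some paths:
Yarm → Eskin → Brook → Kelso → Marden → Tarn → Selby: 3.9+1.6+3.7+5.1+5.8+4.3 = 24.4
Yarm → Eskin → Brook → Kelso → Marden → Selby: 3.9+1.6+3.7+5.1+6.4 = 20.7
The minimum is $20.7 via Yarm → Eskin → Brook → Kelso → Marden → Selby.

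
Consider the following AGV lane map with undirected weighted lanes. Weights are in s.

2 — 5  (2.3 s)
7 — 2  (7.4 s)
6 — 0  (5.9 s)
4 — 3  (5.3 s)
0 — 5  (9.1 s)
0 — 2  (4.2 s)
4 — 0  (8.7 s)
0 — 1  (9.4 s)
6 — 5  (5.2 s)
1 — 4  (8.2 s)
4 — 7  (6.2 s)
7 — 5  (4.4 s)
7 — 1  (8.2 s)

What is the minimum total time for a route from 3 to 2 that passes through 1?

27.1 s

Shortest 3→1: 3–4–1 = 13.5
Shortest 1→2: 1–0–2 = 13.6
Total via 1: 13.5 + 13.6 = 27.1 s.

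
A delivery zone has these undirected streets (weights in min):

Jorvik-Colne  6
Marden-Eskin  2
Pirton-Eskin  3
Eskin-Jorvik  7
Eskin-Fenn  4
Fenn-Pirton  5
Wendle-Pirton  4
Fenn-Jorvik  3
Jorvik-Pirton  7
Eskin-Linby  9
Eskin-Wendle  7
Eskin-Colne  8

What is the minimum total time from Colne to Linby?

Enumerating some paths:
Colne - Jorvik - Fenn - Eskin - Linby: 6+3+4+9 = 22
Colne - Eskin - Linby: 8+9 = 17
Cheapest is Colne - Eskin - Linby at 17 min.

17 min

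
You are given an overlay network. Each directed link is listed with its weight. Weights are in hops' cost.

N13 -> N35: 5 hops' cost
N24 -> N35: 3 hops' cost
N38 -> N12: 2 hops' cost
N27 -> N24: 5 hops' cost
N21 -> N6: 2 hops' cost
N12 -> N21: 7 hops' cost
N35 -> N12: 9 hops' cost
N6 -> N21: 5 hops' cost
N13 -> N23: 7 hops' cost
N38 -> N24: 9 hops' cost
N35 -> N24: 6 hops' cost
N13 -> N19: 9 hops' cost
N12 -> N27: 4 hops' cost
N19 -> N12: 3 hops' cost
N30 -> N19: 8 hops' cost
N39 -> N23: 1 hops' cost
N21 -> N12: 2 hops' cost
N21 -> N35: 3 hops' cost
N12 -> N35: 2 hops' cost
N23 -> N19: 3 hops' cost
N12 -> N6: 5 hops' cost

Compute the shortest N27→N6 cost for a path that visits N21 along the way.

Best N27 to N21: N27–N24–N35–N12–N21 costing 24
Best N21 to N6: N21–N6 costing 2
Total via N21: 24 + 2 = 26 hops' cost.

26 hops' cost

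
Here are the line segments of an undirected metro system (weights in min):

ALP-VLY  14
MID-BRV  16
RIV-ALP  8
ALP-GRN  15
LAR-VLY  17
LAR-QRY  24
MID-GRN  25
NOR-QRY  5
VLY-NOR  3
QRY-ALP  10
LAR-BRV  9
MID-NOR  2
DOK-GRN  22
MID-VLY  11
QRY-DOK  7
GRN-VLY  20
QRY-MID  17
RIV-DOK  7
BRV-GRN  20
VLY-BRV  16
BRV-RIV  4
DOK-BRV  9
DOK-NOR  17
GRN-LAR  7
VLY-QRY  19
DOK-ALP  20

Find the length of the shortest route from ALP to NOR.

Shortest distances from ALP:
ALP: 0
RIV: 8  (via ALP)
QRY: 10  (via ALP)
BRV: 12  (via RIV)
VLY: 14  (via ALP)
DOK: 15  (via RIV)
NOR: 15  (via QRY)
Shortest route: ALP → QRY → NOR = 15 min.

15 min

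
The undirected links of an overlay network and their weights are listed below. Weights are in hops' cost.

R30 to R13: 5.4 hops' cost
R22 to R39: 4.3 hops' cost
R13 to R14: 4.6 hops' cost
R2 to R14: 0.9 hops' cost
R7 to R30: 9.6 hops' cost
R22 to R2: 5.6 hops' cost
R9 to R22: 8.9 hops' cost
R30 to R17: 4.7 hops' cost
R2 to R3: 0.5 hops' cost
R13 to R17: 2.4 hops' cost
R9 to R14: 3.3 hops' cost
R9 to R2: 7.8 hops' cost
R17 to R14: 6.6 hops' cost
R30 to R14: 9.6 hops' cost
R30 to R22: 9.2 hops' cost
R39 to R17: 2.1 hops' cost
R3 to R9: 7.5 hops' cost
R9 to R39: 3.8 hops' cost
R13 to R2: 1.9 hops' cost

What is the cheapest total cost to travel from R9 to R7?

Shortest distances from R9:
R9: 0
R14: 3.3  (via R9)
R39: 3.8  (via R9)
R2: 4.2  (via R14)
R3: 4.7  (via R2)
R17: 5.9  (via R39)
R13: 6.1  (via R2)
R22: 8.1  (via R39)
R30: 10.6  (via R17)
R7: 20.2  (via R30)
Shortest route: R9 → R39 → R17 → R30 → R7 = 20.2 hops' cost.

20.2 hops' cost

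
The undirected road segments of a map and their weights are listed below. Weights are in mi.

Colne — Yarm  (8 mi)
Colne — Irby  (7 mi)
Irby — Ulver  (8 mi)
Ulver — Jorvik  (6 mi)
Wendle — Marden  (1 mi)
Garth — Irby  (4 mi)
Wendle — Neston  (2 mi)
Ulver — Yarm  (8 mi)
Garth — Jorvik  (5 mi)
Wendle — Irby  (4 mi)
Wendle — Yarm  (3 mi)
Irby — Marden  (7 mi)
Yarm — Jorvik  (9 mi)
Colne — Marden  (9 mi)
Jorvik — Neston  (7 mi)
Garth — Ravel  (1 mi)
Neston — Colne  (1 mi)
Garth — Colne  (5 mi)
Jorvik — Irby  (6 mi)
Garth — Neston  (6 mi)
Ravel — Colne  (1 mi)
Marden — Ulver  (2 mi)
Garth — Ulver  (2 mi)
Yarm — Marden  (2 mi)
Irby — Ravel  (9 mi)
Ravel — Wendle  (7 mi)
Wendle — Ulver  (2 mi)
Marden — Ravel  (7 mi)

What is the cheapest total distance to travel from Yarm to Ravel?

7 mi

Shortest distances from Yarm:
Yarm: 0
Marden: 2  (via Yarm)
Wendle: 3  (via Yarm)
Ulver: 4  (via Marden)
Neston: 5  (via Wendle)
Garth: 6  (via Ulver)
Colne: 6  (via Neston)
Ravel: 7  (via Garth)
Shortest route: Yarm–Marden–Ulver–Garth–Ravel = 7 mi.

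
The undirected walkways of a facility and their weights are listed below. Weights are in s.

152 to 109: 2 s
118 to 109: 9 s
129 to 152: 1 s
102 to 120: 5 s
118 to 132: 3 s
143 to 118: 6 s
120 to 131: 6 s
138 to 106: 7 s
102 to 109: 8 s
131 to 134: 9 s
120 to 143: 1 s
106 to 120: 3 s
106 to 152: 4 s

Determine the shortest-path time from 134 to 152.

22 s

Settle nodes by increasing distance from 134:
134: 0
131: 9  (via 134)
120: 15  (via 131)
143: 16  (via 120)
106: 18  (via 120)
102: 20  (via 120)
152: 22  (via 106)
Shortest route: 134–131–120–106–152 = 22 s.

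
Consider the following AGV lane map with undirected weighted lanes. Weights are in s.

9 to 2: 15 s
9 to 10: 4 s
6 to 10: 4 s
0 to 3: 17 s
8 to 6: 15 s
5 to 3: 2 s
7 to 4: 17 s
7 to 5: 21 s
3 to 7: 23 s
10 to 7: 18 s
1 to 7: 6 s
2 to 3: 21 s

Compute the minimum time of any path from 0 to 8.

Running Dijkstra from 0:
0: 0
3: 17  (via 0)
5: 19  (via 3)
2: 38  (via 3)
7: 40  (via 3)
1: 46  (via 7)
9: 53  (via 2)
4: 57  (via 7)
10: 57  (via 9)
6: 61  (via 10)
8: 76  (via 6)
Shortest route: 0–3–2–9–10–6–8 = 76 s.

76 s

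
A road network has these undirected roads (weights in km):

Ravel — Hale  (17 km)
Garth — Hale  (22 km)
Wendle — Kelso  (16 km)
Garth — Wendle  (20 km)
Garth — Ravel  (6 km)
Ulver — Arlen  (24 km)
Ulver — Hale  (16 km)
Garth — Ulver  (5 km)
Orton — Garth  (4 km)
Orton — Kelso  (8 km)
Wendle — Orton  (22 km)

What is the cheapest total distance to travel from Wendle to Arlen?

49 km

Enumerating some paths:
Wendle - Orton - Garth - Ulver - Arlen: 22+4+5+24 = 55
Wendle - Garth - Ulver - Arlen: 20+5+24 = 49
Cheapest is Wendle - Garth - Ulver - Arlen at 49 km.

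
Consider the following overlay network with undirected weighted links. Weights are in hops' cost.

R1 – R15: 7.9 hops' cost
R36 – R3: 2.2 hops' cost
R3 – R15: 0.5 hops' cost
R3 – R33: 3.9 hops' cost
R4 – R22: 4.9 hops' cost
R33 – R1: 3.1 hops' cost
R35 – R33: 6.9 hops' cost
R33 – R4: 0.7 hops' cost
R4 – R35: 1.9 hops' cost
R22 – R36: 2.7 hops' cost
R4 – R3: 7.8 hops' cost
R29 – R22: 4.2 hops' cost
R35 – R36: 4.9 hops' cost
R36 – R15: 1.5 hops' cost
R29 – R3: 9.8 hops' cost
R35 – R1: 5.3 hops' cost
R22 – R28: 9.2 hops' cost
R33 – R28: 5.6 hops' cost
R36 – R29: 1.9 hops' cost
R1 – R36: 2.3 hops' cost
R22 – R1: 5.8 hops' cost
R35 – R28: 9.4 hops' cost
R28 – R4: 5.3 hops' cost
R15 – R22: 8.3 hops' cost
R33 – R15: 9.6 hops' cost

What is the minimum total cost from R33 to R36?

Candidate routes:
R33–R1–R36: 3.1+2.3 = 5.4
R33–R3–R36: 3.9+2.2 = 6.1
R33–R3–R15–R36: 3.9+0.5+1.5 = 5.9
The minimum is 5.4 hops' cost via R33–R1–R36.

5.4 hops' cost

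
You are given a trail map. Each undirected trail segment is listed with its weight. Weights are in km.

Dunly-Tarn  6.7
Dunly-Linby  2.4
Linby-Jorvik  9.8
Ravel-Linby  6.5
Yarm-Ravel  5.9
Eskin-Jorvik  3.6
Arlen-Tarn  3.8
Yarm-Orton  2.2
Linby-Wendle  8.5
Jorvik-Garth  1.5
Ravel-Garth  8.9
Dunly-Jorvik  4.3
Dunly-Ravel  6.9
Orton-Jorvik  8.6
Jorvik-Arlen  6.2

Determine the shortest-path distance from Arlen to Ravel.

16.6 km

Candidate routes:
Arlen → Tarn → Dunly → Linby → Ravel: 3.8+6.7+2.4+6.5 = 19.4
Arlen → Tarn → Dunly → Ravel: 3.8+6.7+6.9 = 17.4
Arlen → Jorvik → Garth → Ravel: 6.2+1.5+8.9 = 16.6
Arlen → Jorvik → Dunly → Ravel: 6.2+4.3+6.9 = 17.4
Cheapest is Arlen → Jorvik → Garth → Ravel at 16.6 km.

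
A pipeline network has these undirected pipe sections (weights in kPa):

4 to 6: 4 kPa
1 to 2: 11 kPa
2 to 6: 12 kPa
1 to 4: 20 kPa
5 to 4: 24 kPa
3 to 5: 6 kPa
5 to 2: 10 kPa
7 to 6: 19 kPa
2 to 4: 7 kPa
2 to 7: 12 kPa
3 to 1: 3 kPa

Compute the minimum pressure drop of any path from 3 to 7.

26 kPa

Settle nodes by increasing distance from 3:
3: 0
1: 3  (via 3)
5: 6  (via 3)
2: 14  (via 1)
4: 21  (via 2)
6: 25  (via 4)
7: 26  (via 2)
Shortest route: 3–1–2–7 = 26 kPa.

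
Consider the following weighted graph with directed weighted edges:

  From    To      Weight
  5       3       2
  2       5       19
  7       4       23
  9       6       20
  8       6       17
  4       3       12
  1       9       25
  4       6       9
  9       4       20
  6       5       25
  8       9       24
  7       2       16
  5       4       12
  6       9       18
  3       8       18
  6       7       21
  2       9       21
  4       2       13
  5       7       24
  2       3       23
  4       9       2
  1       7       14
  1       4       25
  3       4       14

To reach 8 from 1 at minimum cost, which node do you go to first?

Candidate routes:
1–7–4–3–8: 14+23+12+18 = 67
1–4–3–8: 25+12+18 = 55
1–7–2–5–3–8: 14+16+19+2+18 = 69
The minimum is 55 via 1–4–3–8.
So from 1 the first move is to 4.

4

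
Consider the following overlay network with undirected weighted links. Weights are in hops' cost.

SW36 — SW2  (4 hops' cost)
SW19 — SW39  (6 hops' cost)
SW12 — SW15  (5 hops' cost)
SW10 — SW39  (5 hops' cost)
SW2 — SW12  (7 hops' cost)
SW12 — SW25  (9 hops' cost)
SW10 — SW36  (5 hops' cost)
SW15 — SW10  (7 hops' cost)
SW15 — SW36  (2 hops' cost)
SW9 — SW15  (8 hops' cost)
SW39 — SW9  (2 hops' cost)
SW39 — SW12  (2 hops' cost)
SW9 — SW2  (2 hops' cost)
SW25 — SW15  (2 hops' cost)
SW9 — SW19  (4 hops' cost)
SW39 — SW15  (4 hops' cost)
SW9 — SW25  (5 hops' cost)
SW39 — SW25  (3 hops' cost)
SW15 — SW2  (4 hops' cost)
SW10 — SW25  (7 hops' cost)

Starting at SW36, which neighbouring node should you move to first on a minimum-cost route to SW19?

SW2

Compare a few routes:
SW36–SW15–SW2–SW9–SW19: 2+4+2+4 = 12
SW36–SW2–SW9–SW19: 4+2+4 = 10
Cheapest is SW36–SW2–SW9–SW19 at 10 hops' cost.
So from SW36 the first move is to SW2.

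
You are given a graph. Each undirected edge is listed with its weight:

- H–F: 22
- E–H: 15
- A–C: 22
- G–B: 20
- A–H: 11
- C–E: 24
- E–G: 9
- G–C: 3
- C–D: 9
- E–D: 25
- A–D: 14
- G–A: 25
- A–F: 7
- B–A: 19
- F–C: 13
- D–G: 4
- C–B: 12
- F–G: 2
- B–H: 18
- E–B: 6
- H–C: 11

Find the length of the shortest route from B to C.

12

Settle nodes by increasing distance from B:
B: 0
E: 6  (via B)
C: 12  (via B)
Shortest route: B–C = 12.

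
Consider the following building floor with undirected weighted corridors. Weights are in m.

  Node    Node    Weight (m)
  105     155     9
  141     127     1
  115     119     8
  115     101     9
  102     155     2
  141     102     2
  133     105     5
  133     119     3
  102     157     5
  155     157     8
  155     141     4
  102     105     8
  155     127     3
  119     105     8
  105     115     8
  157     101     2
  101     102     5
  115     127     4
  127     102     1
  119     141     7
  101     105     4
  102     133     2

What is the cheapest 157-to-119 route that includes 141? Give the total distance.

14 m

Shortest 157→141: 157–102–141 = 7
Best 141 to 119: 141–119 costing 7
Total via 141: 7 + 7 = 14 m.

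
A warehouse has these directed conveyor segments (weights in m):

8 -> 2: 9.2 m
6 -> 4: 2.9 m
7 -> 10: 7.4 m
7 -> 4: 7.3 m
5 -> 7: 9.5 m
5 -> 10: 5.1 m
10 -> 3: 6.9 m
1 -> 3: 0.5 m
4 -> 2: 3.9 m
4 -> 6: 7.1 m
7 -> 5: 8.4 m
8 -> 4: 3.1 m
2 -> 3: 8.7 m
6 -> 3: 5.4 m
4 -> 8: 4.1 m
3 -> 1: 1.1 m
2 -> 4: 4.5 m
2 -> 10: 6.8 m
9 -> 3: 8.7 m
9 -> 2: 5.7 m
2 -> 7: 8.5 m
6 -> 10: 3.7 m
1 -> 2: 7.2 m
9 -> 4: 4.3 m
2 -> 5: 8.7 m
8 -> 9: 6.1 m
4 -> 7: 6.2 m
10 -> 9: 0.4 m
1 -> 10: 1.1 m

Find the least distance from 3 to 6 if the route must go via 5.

33.9 m

Shortest 3→5: 3–1–2–5 = 17
Shortest 5→6: 5–10–9–4–6 = 16.9
Total via 5: 17 + 16.9 = 33.9 m.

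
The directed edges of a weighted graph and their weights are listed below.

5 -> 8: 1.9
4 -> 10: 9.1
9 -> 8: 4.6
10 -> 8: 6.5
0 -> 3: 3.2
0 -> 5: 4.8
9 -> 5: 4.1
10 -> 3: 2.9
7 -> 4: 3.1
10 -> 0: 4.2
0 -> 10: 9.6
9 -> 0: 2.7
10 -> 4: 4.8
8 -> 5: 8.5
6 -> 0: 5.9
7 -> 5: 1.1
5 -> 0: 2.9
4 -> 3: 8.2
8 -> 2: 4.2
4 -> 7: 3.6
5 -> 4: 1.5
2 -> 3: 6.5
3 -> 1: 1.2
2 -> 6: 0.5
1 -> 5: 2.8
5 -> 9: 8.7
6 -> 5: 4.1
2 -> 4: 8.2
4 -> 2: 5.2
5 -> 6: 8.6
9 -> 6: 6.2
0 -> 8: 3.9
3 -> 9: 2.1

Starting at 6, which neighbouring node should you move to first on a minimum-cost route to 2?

Candidate routes:
6 - 5 - 0 - 8 - 2: 4.1+2.9+3.9+4.2 = 15.1
6 - 5 - 4 - 2: 4.1+1.5+5.2 = 10.8
6 - 5 - 8 - 2: 4.1+1.9+4.2 = 10.2
6 - 0 - 8 - 2: 5.9+3.9+4.2 = 14
Cheapest is 6 - 5 - 8 - 2 at 10.2.
So from 6 the first move is to 5.

5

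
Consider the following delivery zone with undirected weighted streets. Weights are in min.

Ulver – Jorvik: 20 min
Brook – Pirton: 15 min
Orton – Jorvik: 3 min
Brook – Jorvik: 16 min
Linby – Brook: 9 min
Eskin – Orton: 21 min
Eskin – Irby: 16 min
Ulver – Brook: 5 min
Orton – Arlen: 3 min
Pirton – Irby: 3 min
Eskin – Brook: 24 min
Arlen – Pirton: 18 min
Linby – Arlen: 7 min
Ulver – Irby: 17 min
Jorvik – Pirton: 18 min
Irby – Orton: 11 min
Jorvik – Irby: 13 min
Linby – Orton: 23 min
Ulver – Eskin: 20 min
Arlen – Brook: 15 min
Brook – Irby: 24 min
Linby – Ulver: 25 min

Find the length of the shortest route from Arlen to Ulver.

Shortest distances from Arlen:
Arlen: 0
Orton: 3  (via Arlen)
Jorvik: 6  (via Orton)
Linby: 7  (via Arlen)
Irby: 14  (via Orton)
Brook: 15  (via Arlen)
Pirton: 17  (via Irby)
Ulver: 20  (via Brook)
Shortest route: Arlen–Brook–Ulver = 20 min.

20 min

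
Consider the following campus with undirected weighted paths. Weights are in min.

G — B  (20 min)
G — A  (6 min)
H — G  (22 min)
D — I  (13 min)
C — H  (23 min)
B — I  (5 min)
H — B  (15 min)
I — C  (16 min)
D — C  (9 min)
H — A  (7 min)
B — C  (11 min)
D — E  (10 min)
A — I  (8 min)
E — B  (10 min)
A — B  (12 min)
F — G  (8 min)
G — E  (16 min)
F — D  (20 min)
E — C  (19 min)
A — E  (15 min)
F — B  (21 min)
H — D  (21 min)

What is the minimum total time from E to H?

22 min

Shortest distances from E:
E: 0
B: 10  (via E)
D: 10  (via E)
A: 15  (via E)
I: 15  (via B)
G: 16  (via E)
C: 19  (via E)
H: 22  (via A)
Shortest route: E–A–H = 22 min.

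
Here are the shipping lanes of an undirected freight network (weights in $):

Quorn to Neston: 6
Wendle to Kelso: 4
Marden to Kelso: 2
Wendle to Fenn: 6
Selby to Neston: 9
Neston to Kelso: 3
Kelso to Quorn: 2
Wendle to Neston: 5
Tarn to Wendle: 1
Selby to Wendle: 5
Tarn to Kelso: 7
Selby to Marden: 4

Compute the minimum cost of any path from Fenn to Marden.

$12

Settle nodes by increasing distance from Fenn:
Fenn: 0
Wendle: 6  (via Fenn)
Tarn: 7  (via Wendle)
Kelso: 10  (via Wendle)
Selby: 11  (via Wendle)
Neston: 11  (via Wendle)
Quorn: 12  (via Kelso)
Marden: 12  (via Kelso)
Shortest route: Fenn → Wendle → Kelso → Marden = $12.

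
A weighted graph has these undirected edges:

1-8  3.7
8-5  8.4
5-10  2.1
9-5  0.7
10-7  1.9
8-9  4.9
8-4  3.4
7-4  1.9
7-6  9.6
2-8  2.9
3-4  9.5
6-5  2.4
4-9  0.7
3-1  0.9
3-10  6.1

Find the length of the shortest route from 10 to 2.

Settle nodes by increasing distance from 10:
10: 0
7: 1.9  (via 10)
5: 2.1  (via 10)
9: 2.8  (via 5)
4: 3.5  (via 9)
6: 4.5  (via 5)
3: 6.1  (via 10)
8: 6.9  (via 4)
1: 7  (via 3)
2: 9.8  (via 8)
Shortest route: 10–5–9–4–8–2 = 9.8.

9.8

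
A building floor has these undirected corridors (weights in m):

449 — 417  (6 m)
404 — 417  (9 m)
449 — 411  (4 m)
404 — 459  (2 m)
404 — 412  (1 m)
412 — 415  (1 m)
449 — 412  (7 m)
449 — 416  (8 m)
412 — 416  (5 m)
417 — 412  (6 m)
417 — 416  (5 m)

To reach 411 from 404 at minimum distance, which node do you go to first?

Compare a few routes:
404–417–449–411: 9+6+4 = 19
404–412–417–449–411: 1+6+6+4 = 17
404–412–449–411: 1+7+4 = 12
404–412–416–449–411: 1+5+8+4 = 18
Cheapest is 404–412–449–411 at 12 m.
So from 404 the first move is to 412.

412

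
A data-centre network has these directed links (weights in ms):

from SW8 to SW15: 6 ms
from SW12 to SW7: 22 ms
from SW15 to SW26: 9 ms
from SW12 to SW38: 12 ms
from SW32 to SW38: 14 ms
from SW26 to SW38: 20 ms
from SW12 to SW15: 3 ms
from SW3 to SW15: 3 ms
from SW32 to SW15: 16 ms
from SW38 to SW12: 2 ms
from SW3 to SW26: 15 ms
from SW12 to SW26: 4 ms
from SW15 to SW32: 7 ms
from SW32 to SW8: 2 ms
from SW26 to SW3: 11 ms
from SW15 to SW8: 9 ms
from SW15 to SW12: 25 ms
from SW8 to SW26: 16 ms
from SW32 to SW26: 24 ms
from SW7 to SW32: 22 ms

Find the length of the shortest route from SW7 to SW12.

Shortest distances from SW7:
SW7: 0
SW32: 22  (via SW7)
SW8: 24  (via SW32)
SW15: 30  (via SW8)
SW38: 36  (via SW32)
SW12: 38  (via SW38)
Shortest route: SW7 → SW32 → SW38 → SW12 = 38 ms.

38 ms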